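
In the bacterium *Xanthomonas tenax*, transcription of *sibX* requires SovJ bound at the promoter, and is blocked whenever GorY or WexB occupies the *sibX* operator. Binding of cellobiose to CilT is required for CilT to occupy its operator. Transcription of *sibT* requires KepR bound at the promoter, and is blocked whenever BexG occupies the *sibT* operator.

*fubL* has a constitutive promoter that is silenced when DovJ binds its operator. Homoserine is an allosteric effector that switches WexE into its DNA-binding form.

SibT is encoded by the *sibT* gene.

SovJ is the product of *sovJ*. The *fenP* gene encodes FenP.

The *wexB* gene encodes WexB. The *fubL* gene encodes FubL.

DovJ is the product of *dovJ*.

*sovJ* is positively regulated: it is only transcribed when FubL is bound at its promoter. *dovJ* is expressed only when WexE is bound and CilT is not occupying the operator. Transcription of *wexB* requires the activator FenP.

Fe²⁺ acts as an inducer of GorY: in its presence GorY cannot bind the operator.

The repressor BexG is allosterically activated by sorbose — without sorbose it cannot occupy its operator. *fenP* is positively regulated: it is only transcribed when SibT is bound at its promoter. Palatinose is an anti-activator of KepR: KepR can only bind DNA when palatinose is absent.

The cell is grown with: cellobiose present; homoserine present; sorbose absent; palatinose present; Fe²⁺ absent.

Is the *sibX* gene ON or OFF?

Fe²⁺ is absent, so GorY is active.
Homoserine is present, so WexE is active.
Cellobiose is present, so CilT is active.
With repressor CilT bound, *dovJ* is not transcribed.
So DovJ is not produced.
With no repressor bound, *fubL* is transcribed.
So FubL is produced and active.
No repressor is bound and FubL is active, so *sovJ* is transcribed.
So SovJ is produced and active.
Palatinose is present, so KepR is inactive.
Sorbose is absent, so BexG is inactive.
Required activator KepR is absent, so *sibT* is not transcribed.
So SibT is not produced.
Required activator SibT is absent, so *fenP* is not transcribed.
So FenP is not produced.
Required activator FenP is absent, so *wexB* is not transcribed.
So WexB is not produced.
With repressor GorY bound, *sibX* is not transcribed.

OFF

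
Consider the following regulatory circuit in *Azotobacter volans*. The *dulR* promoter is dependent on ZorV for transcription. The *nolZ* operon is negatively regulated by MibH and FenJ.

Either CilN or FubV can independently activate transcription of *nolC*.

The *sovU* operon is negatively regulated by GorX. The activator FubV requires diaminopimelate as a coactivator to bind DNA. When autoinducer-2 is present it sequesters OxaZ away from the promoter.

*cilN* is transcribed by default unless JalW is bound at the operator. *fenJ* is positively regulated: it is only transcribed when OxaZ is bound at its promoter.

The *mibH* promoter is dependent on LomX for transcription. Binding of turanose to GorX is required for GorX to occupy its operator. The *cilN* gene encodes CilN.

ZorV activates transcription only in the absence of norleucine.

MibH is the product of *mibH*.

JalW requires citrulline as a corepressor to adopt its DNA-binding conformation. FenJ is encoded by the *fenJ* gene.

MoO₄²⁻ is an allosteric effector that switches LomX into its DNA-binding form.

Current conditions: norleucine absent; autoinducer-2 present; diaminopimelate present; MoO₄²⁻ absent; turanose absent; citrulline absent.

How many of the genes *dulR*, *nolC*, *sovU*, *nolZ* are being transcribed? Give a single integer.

4

Norleucine is absent, so ZorV is active.
No repressor is bound and ZorV is active, so *dulR* is transcribed.
→ *dulR* is ON.
Citrulline is absent, so JalW is inactive.
With no repressor bound, *cilN* is transcribed.
So CilN is produced and active.
Diaminopimelate is present, so FubV is active.
Activator CilN is present, so *nolC* is transcribed.
→ *nolC* is ON.
Turanose is absent, so GorX is inactive.
With no repressor bound, *sovU* is transcribed.
→ *sovU* is ON.
MoO₄²⁻ is absent, so LomX is inactive.
Required activator LomX is absent, so *mibH* is not transcribed.
So MibH is not produced.
Autoinducer-2 is present, so OxaZ is inactive.
Required activator OxaZ is absent, so *fenJ* is not transcribed.
So FenJ is not produced.
With no repressor bound, *nolZ* is transcribed.
→ *nolZ* is ON.
4 of the 4 genes are transcribed.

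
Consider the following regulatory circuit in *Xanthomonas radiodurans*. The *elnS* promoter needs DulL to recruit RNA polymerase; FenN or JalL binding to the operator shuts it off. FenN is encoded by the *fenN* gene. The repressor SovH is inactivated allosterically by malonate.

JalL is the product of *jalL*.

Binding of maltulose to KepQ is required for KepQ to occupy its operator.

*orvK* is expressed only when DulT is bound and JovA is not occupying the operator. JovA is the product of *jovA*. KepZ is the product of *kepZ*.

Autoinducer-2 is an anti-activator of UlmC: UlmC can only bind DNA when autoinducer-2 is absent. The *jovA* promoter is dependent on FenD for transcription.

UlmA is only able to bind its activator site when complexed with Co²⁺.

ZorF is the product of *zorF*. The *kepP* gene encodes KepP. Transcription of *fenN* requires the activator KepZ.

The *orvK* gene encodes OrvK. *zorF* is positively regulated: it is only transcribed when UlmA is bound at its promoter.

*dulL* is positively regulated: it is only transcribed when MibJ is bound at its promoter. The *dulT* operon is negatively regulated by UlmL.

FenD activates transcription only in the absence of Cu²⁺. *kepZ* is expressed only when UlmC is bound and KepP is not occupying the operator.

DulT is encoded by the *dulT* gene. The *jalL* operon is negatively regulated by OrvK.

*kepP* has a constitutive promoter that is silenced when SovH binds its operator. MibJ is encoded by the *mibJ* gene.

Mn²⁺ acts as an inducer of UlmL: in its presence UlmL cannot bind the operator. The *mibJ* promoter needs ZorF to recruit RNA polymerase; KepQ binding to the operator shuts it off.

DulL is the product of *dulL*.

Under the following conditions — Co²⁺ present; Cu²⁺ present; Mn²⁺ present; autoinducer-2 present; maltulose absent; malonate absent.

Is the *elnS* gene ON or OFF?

ON

Maltulose is absent, so KepQ is inactive.
Co²⁺ is present, so UlmA is active.
No repressor is bound and UlmA is active, so *zorF* is transcribed.
So ZorF is produced and active.
No repressor is bound and ZorF is active, so *mibJ* is transcribed.
So MibJ is produced and active.
No repressor is bound and MibJ is active, so *dulL* is transcribed.
So DulL is produced and active.
Autoinducer-2 is present, so UlmC is inactive.
Malonate is absent, so SovH is active.
With repressor SovH bound, *kepP* is not transcribed.
So KepP is not produced.
Required activator UlmC is absent, so *kepZ* is not transcribed.
So KepZ is not produced.
Required activator KepZ is absent, so *fenN* is not transcribed.
So FenN is not produced.
Cu²⁺ is present, so FenD is inactive.
Required activator FenD is absent, so *jovA* is not transcribed.
So JovA is not produced.
Mn²⁺ is present, so UlmL is inactive.
With no repressor bound, *dulT* is transcribed.
So DulT is produced and active.
No repressor is bound and DulT is active, so *orvK* is transcribed.
So OrvK is produced and active.
With repressor OrvK bound, *jalL* is not transcribed.
So JalL is not produced.
No repressor is bound and DulL is active, so *elnS* is transcribed.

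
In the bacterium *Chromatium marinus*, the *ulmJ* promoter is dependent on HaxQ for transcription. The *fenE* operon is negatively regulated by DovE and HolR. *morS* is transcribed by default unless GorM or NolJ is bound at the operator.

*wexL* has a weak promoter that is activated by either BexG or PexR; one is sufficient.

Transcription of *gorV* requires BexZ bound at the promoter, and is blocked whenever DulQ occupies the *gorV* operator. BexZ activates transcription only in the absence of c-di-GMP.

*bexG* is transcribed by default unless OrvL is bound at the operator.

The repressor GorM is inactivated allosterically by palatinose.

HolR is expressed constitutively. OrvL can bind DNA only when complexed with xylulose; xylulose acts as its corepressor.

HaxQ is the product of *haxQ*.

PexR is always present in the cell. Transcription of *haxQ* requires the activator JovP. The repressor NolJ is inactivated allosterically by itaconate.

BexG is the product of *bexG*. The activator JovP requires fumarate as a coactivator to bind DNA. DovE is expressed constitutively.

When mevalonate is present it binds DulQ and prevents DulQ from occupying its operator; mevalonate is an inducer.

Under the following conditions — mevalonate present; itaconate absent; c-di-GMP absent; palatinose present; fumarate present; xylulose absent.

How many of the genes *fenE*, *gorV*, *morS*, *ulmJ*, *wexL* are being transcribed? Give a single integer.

DovE is produced constitutively and is active.
HolR is produced constitutively and is active.
With repressor DovE bound, *fenE* is not transcribed.
→ *fenE* is OFF.
c-di-GMP is absent, so BexZ is active.
Mevalonate is present, so DulQ is inactive.
No repressor is bound and BexZ is active, so *gorV* is transcribed.
→ *gorV* is ON.
Palatinose is present, so GorM is inactive.
Itaconate is absent, so NolJ is active.
With repressor NolJ bound, *morS* is not transcribed.
→ *morS* is OFF.
Fumarate is present, so JovP is active.
No repressor is bound and JovP is active, so *haxQ* is transcribed.
So HaxQ is produced and active.
No repressor is bound and HaxQ is active, so *ulmJ* is transcribed.
→ *ulmJ* is ON.
Xylulose is absent, so OrvL is inactive.
With no repressor bound, *bexG* is transcribed.
So BexG is produced and active.
PexR is produced constitutively and is active.
Activator BexG is present, so *wexL* is transcribed.
→ *wexL* is ON.
3 of the 5 genes are transcribed.

3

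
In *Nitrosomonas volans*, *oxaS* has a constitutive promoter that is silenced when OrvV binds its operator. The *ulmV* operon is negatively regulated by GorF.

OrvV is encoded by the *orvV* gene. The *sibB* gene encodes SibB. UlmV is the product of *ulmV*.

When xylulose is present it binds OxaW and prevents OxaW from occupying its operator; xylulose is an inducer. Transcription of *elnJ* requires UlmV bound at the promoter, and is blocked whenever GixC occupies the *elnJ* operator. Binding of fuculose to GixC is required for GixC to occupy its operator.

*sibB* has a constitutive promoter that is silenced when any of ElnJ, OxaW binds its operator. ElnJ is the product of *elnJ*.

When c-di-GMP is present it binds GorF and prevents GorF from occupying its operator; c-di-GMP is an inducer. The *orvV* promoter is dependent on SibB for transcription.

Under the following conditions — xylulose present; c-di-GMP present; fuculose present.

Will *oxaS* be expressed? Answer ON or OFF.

OFF

c-di-GMP is present, so GorF is inactive.
With no repressor bound, *ulmV* is transcribed.
So UlmV is produced and active.
Fuculose is present, so GixC is active.
With repressor GixC bound, *elnJ* is not transcribed.
So ElnJ is not produced.
Xylulose is present, so OxaW is inactive.
With no repressor bound, *sibB* is transcribed.
So SibB is produced and active.
No repressor is bound and SibB is active, so *orvV* is transcribed.
So OrvV is produced and active.
With repressor OrvV bound, *oxaS* is not transcribed.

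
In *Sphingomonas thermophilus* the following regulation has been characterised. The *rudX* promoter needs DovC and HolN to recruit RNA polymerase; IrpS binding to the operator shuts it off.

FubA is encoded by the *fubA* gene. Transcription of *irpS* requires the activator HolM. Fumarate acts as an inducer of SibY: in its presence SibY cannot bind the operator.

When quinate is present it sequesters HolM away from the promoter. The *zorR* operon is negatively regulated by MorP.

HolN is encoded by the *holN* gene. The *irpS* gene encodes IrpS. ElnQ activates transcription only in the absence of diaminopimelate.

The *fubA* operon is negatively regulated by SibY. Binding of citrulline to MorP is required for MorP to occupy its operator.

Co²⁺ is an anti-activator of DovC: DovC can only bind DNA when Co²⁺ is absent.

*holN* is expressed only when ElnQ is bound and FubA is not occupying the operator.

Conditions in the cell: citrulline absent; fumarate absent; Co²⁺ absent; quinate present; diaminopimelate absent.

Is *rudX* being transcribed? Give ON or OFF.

Quinate is present, so HolM is inactive.
Required activator HolM is absent, so *irpS* is not transcribed.
So IrpS is not produced.
Co²⁺ is absent, so DovC is active.
Fumarate is absent, so SibY is active.
With repressor SibY bound, *fubA* is not transcribed.
So FubA is not produced.
Diaminopimelate is absent, so ElnQ is active.
No repressor is bound and ElnQ is active, so *holN* is transcribed.
So HolN is produced and active.
No repressor is bound and DovC and HolN are active, so *rudX* is transcribed.

ON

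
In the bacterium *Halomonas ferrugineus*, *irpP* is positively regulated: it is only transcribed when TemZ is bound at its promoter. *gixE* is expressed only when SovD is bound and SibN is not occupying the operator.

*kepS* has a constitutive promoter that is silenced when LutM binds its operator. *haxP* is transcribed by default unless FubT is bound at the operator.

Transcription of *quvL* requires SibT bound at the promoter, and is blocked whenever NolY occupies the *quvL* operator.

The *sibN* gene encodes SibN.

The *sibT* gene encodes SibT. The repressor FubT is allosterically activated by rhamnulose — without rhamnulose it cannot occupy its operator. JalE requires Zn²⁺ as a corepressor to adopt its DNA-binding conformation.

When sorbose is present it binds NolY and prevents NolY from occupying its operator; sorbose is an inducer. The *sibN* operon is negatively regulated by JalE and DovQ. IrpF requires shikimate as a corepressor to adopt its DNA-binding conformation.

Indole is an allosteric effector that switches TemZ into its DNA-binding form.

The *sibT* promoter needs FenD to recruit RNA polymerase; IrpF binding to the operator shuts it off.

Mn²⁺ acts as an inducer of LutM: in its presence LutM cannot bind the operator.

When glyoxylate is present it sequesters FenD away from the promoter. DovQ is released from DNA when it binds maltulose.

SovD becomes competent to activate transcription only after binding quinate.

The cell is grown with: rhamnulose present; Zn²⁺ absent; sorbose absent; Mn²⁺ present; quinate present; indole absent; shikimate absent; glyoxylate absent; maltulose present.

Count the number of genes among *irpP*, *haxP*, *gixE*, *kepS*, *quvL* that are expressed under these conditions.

Indole is absent, so TemZ is inactive.
Required activator TemZ is absent, so *irpP* is not transcribed.
→ *irpP* is OFF.
Rhamnulose is present, so FubT is active.
With repressor FubT bound, *haxP* is not transcribed.
→ *haxP* is OFF.
Quinate is present, so SovD is active.
Zn²⁺ is absent, so JalE is inactive.
Maltulose is present, so DovQ is inactive.
With no repressor bound, *sibN* is transcribed.
So SibN is produced and active.
With repressor SibN bound, *gixE* is not transcribed.
→ *gixE* is OFF.
Mn²⁺ is present, so LutM is inactive.
With no repressor bound, *kepS* is transcribed.
→ *kepS* is ON.
Sorbose is absent, so NolY is active.
Glyoxylate is absent, so FenD is active.
Shikimate is absent, so IrpF is inactive.
No repressor is bound and FenD is active, so *sibT* is transcribed.
So SibT is produced and active.
With repressor NolY bound, *quvL* is not transcribed.
→ *quvL* is OFF.
1 of the 5 genes is transcribed.

1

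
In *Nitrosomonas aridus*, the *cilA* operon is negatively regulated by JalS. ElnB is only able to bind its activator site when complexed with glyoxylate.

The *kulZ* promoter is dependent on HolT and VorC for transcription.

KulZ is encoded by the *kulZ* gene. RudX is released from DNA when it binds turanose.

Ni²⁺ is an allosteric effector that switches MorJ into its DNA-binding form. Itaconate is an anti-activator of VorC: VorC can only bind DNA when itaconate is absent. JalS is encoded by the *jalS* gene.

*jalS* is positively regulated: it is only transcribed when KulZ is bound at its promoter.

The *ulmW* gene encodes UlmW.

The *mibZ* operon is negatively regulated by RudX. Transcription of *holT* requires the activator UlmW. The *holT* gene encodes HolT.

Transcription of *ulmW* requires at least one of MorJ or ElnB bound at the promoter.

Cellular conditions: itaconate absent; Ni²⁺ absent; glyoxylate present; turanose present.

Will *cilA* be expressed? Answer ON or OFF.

Ni²⁺ is absent, so MorJ is inactive.
Glyoxylate is present, so ElnB is active.
Activator ElnB is present, so *ulmW* is transcribed.
So UlmW is produced and active.
No repressor is bound and UlmW is active, so *holT* is transcribed.
So HolT is produced and active.
Itaconate is absent, so VorC is active.
No repressor is bound and HolT and VorC are active, so *kulZ* is transcribed.
So KulZ is produced and active.
No repressor is bound and KulZ is active, so *jalS* is transcribed.
So JalS is produced and active.
With repressor JalS bound, *cilA* is not transcribed.

OFF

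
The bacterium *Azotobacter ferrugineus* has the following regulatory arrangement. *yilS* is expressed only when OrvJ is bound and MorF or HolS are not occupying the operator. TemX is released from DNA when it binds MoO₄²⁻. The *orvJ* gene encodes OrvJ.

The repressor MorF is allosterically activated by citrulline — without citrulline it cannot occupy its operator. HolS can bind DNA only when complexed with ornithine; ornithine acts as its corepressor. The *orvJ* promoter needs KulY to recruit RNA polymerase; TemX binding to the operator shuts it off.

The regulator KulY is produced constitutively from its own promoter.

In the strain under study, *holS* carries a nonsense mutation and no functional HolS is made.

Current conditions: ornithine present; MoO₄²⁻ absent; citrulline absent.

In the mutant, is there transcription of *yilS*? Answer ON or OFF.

OFF

MoO₄²⁻ is absent, so TemX is active.
KulY is produced constitutively and is active.
With repressor TemX bound, *orvJ* is not transcribed.
So OrvJ is not produced.
Citrulline is absent, so MorF is inactive.
HolS is non-functional in this strain, so it has no effect.
Required activator OrvJ is absent, so *yilS* is not transcribed.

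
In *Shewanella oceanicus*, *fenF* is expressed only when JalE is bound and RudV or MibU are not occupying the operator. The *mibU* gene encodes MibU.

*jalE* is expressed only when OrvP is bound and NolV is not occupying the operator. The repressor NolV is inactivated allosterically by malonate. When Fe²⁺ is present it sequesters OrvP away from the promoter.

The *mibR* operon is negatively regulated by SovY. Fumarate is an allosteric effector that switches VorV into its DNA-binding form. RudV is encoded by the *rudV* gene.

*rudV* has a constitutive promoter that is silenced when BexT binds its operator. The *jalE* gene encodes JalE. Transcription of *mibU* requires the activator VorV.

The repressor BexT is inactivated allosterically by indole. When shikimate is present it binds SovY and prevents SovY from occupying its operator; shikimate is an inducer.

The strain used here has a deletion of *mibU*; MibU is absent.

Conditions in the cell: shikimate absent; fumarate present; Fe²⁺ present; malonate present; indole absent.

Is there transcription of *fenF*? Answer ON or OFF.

OFF

Indole is absent, so BexT is active.
With repressor BexT bound, *rudV* is not transcribed.
So RudV is not produced.
Fe²⁺ is present, so OrvP is inactive.
Malonate is present, so NolV is inactive.
Required activator OrvP is absent, so *jalE* is not transcribed.
So JalE is not produced.
MibU is non-functional in this strain, so it has no effect.
Required activator JalE is absent, so *fenF* is not transcribed.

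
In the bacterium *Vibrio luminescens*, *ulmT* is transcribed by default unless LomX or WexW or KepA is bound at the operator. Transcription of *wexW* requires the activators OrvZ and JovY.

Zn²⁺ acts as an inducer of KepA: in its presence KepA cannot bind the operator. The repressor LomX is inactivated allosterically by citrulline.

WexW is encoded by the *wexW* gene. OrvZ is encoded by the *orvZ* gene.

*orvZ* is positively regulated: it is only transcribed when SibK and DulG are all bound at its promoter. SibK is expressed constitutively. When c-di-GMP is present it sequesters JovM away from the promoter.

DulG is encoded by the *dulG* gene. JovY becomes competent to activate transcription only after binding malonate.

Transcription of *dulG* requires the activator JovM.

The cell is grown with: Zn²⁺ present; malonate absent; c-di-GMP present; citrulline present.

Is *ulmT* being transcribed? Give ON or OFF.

ON

Citrulline is present, so LomX is inactive.
SibK is produced constitutively and is active.
c-di-GMP is present, so JovM is inactive.
Required activator JovM is absent, so *dulG* is not transcribed.
So DulG is not produced.
Required activator DulG is absent, so *orvZ* is not transcribed.
So OrvZ is not produced.
Malonate is absent, so JovY is inactive.
Required activator OrvZ is absent, so *wexW* is not transcribed.
So WexW is not produced.
Zn²⁺ is present, so KepA is inactive.
With no repressor bound, *ulmT* is transcribed.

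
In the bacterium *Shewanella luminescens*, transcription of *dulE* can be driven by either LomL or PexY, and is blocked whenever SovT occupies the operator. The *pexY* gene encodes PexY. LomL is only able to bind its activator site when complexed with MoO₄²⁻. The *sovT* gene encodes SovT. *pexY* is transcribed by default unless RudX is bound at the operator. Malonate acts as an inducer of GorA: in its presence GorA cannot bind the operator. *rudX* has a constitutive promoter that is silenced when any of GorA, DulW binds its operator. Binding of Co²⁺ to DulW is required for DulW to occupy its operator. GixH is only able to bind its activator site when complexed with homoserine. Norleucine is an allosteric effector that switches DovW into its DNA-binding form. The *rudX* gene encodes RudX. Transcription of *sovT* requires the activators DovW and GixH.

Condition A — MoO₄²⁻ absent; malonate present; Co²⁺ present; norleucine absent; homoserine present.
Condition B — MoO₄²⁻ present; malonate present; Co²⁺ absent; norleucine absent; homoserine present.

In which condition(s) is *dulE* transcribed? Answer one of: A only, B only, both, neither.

Condition A:
MoO₄²⁻ is absent, so LomL is inactive.
Malonate is present, so GorA is inactive.
Co²⁺ is present, so DulW is active.
With repressor DulW bound, *rudX* is not transcribed.
So RudX is not produced.
With no repressor bound, *pexY* is transcribed.
So PexY is produced and active.
Norleucine is absent, so DovW is inactive.
Homoserine is present, so GixH is active.
Required activator DovW is absent, so *sovT* is not transcribed.
So SovT is not produced.
Activator PexY is present, so *dulE* is transcribed.
→ *dulE* is ON in A.
Condition B:
MoO₄²⁻ is present, so LomL is active.
Malonate is present, so GorA is inactive.
Co²⁺ is absent, so DulW is inactive.
With no repressor bound, *rudX* is transcribed.
So RudX is produced and active.
With repressor RudX bound, *pexY* is not transcribed.
So PexY is not produced.
Norleucine is absent, so DovW is inactive.
Homoserine is present, so GixH is active.
Required activator DovW is absent, so *sovT* is not transcribed.
So SovT is not produced.
Activator LomL is present, so *dulE* is transcribed.
→ *dulE* is ON in B.

both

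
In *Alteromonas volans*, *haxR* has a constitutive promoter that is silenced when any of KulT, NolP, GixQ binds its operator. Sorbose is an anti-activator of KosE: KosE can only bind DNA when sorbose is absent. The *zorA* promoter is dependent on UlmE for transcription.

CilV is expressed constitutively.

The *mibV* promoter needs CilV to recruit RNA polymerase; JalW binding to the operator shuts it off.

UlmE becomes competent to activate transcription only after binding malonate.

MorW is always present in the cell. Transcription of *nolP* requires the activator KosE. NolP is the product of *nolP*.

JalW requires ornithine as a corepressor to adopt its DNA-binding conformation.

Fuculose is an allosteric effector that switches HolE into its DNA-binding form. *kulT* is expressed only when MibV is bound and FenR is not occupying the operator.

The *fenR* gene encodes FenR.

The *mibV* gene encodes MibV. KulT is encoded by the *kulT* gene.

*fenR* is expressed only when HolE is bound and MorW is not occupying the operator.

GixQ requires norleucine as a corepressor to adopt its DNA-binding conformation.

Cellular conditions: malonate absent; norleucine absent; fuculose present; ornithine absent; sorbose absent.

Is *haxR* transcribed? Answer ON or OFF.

CilV is produced constitutively and is active.
Ornithine is absent, so JalW is inactive.
No repressor is bound and CilV is active, so *mibV* is transcribed.
So MibV is produced and active.
MorW is produced constitutively and is active.
Fuculose is present, so HolE is active.
With repressor MorW bound, *fenR* is not transcribed.
So FenR is not produced.
No repressor is bound and MibV is active, so *kulT* is transcribed.
So KulT is produced and active.
Sorbose is absent, so KosE is active.
No repressor is bound and KosE is active, so *nolP* is transcribed.
So NolP is produced and active.
Norleucine is absent, so GixQ is inactive.
With repressor KulT bound, *haxR* is not transcribed.

OFF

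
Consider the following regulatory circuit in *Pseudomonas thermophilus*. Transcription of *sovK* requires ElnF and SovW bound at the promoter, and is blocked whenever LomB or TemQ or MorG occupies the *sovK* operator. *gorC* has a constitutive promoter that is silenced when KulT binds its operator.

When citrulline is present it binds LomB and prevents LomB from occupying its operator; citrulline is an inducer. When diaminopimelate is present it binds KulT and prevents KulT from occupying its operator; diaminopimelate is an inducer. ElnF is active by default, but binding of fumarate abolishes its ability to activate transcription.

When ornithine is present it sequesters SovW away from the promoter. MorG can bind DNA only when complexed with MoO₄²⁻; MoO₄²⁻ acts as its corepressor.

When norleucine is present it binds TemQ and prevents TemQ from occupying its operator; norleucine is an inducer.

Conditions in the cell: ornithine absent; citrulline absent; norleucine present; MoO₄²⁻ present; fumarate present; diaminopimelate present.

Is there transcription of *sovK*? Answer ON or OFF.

Citrulline is absent, so LomB is active.
Norleucine is present, so TemQ is inactive.
Fumarate is present, so ElnF is inactive.
MoO₄²⁻ is present, so MorG is active.
Ornithine is absent, so SovW is active.
With repressor LomB bound, *sovK* is not transcribed.

OFF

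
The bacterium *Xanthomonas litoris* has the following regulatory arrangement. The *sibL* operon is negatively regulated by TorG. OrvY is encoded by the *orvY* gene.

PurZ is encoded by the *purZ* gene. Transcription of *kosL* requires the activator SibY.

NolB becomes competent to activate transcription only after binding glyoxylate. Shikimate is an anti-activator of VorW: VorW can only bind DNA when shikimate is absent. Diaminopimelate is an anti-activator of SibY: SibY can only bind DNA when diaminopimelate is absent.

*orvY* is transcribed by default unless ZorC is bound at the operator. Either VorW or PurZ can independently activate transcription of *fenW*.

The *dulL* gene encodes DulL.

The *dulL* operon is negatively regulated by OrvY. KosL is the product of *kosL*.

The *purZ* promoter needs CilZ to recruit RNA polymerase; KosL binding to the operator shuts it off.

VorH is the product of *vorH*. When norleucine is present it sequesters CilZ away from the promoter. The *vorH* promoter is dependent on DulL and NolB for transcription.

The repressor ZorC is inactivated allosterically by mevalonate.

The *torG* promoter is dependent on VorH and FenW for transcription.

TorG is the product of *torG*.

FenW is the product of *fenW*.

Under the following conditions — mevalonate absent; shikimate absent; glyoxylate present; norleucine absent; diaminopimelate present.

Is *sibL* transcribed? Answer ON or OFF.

Mevalonate is absent, so ZorC is active.
With repressor ZorC bound, *orvY* is not transcribed.
So OrvY is not produced.
With no repressor bound, *dulL* is transcribed.
So DulL is produced and active.
Glyoxylate is present, so NolB is active.
No repressor is bound and DulL and NolB are active, so *vorH* is transcribed.
So VorH is produced and active.
Shikimate is absent, so VorW is active.
Diaminopimelate is present, so SibY is inactive.
Required activator SibY is absent, so *kosL* is not transcribed.
So KosL is not produced.
Norleucine is absent, so CilZ is active.
No repressor is bound and CilZ is active, so *purZ* is transcribed.
So PurZ is produced and active.
Activator VorW is present, so *fenW* is transcribed.
So FenW is produced and active.
No repressor is bound and VorH and FenW are active, so *torG* is transcribed.
So TorG is produced and active.
With repressor TorG bound, *sibL* is not transcribed.

OFF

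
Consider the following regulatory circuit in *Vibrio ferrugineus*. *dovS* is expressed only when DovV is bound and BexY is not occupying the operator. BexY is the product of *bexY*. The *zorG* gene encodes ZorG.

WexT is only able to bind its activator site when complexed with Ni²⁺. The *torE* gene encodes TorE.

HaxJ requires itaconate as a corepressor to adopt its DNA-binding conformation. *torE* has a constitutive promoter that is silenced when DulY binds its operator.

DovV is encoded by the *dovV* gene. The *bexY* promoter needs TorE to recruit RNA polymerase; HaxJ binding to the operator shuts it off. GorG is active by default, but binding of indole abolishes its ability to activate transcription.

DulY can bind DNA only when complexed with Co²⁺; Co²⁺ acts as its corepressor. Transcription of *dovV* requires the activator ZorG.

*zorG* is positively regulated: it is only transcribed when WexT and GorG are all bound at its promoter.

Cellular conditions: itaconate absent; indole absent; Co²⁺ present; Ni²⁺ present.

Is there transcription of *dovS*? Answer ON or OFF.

ON

Itaconate is absent, so HaxJ is inactive.
Co²⁺ is present, so DulY is active.
With repressor DulY bound, *torE* is not transcribed.
So TorE is not produced.
Required activator TorE is absent, so *bexY* is not transcribed.
So BexY is not produced.
Ni²⁺ is present, so WexT is active.
Indole is absent, so GorG is active.
No repressor is bound and WexT and GorG are active, so *zorG* is transcribed.
So ZorG is produced and active.
No repressor is bound and ZorG is active, so *dovV* is transcribed.
So DovV is produced and active.
No repressor is bound and DovV is active, so *dovS* is transcribed.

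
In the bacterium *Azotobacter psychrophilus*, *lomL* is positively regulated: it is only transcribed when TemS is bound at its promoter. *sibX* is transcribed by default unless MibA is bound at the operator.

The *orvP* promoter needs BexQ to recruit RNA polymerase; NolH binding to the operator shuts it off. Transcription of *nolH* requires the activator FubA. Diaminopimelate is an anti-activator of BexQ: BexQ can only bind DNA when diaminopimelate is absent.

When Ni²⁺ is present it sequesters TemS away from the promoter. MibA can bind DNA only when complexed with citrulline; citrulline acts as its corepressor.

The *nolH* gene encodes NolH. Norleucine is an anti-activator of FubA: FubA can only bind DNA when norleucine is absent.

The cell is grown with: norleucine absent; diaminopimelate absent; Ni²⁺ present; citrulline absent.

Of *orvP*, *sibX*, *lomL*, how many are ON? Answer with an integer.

Norleucine is absent, so FubA is active.
No repressor is bound and FubA is active, so *nolH* is transcribed.
So NolH is produced and active.
Diaminopimelate is absent, so BexQ is active.
With repressor NolH bound, *orvP* is not transcribed.
→ *orvP* is OFF.
Citrulline is absent, so MibA is inactive.
With no repressor bound, *sibX* is transcribed.
→ *sibX* is ON.
Ni²⁺ is present, so TemS is inactive.
Required activator TemS is absent, so *lomL* is not transcribed.
→ *lomL* is OFF.
1 of the 3 genes is transcribed.

1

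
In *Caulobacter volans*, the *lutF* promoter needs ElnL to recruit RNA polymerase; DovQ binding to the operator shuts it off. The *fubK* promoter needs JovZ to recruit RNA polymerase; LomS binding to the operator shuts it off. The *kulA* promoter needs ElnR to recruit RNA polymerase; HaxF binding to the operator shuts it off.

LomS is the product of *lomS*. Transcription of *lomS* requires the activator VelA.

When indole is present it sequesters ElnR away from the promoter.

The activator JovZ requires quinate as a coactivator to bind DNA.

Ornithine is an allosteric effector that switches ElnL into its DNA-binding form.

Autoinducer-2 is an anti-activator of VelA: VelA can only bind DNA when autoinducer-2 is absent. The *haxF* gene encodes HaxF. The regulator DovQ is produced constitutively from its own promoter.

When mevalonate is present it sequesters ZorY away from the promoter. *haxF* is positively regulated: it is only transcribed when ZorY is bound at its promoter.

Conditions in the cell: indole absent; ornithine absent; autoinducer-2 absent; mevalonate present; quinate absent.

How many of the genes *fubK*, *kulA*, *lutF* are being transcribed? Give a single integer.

Quinate is absent, so JovZ is inactive.
Autoinducer-2 is absent, so VelA is active.
No repressor is bound and VelA is active, so *lomS* is transcribed.
So LomS is produced and active.
With repressor LomS bound, *fubK* is not transcribed.
→ *fubK* is OFF.
Mevalonate is present, so ZorY is inactive.
Required activator ZorY is absent, so *haxF* is not transcribed.
So HaxF is not produced.
Indole is absent, so ElnR is active.
No repressor is bound and ElnR is active, so *kulA* is transcribed.
→ *kulA* is ON.
Ornithine is absent, so ElnL is inactive.
DovQ is produced constitutively and is active.
With repressor DovQ bound, *lutF* is not transcribed.
→ *lutF* is OFF.
1 of the 3 genes is transcribed.

1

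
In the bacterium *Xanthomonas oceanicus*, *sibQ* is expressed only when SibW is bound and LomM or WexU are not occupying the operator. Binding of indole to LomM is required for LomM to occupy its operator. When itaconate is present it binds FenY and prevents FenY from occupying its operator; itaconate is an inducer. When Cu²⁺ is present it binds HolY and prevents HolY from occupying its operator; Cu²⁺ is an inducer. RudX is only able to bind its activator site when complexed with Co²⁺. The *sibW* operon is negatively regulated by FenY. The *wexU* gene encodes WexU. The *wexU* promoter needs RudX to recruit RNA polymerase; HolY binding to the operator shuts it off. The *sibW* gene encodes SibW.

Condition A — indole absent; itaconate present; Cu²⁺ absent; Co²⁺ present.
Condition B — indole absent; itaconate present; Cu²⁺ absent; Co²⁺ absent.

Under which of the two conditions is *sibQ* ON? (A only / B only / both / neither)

both

Condition A:
Indole is absent, so LomM is inactive.
Itaconate is present, so FenY is inactive.
With no repressor bound, *sibW* is transcribed.
So SibW is produced and active.
Cu²⁺ is absent, so HolY is active.
Co²⁺ is present, so RudX is active.
With repressor HolY bound, *wexU* is not transcribed.
So WexU is not produced.
No repressor is bound and SibW is active, so *sibQ* is transcribed.
→ *sibQ* is ON in A.
Condition B:
Indole is absent, so LomM is inactive.
Itaconate is present, so FenY is inactive.
With no repressor bound, *sibW* is transcribed.
So SibW is produced and active.
Cu²⁺ is absent, so HolY is active.
Co²⁺ is absent, so RudX is inactive.
With repressor HolY bound, *wexU* is not transcribed.
So WexU is not produced.
No repressor is bound and SibW is active, so *sibQ* is transcribed.
→ *sibQ* is ON in B.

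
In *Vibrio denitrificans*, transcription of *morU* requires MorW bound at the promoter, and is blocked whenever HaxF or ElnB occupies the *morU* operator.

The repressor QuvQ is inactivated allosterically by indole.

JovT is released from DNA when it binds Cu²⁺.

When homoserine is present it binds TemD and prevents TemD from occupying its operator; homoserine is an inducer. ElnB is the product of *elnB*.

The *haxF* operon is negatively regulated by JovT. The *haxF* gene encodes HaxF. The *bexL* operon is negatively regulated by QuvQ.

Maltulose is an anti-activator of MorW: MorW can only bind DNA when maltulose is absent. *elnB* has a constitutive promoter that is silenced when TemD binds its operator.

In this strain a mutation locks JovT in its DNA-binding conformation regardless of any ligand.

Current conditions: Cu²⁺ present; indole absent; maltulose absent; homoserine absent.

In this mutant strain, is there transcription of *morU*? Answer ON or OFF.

ON

JovT is constitutively active in this strain.
With repressor JovT bound, *haxF* is not transcribed.
So HaxF is not produced.
Homoserine is absent, so TemD is active.
With repressor TemD bound, *elnB* is not transcribed.
So ElnB is not produced.
Maltulose is absent, so MorW is active.
No repressor is bound and MorW is active, so *morU* is transcribed.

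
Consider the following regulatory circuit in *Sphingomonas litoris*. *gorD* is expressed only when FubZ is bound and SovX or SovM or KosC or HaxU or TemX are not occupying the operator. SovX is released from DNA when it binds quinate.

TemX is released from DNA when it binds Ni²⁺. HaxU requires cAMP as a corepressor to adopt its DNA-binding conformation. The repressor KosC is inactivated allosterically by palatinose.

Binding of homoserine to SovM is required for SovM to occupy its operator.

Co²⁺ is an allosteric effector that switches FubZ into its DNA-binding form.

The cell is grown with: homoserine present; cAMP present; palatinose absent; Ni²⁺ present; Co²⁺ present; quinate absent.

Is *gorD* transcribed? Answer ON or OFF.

OFF

Quinate is absent, so SovX is active.
Homoserine is present, so SovM is active.
Palatinose is absent, so KosC is active.
cAMP is present, so HaxU is active.
Ni²⁺ is present, so TemX is inactive.
Co²⁺ is present, so FubZ is active.
With repressor SovX bound, *gorD* is not transcribed.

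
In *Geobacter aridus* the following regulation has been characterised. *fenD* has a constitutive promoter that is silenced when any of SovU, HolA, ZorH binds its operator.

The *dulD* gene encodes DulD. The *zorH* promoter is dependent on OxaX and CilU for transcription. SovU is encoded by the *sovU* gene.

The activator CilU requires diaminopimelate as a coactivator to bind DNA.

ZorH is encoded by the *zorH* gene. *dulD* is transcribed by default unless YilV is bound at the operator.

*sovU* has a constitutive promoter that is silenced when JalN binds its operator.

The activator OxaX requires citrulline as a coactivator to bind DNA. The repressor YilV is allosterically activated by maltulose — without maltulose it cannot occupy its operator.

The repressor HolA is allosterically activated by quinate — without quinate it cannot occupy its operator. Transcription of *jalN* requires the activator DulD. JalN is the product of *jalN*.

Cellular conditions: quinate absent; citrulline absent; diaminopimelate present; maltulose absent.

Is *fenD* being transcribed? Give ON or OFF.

ON

Maltulose is absent, so YilV is inactive.
With no repressor bound, *dulD* is transcribed.
So DulD is produced and active.
No repressor is bound and DulD is active, so *jalN* is transcribed.
So JalN is produced and active.
With repressor JalN bound, *sovU* is not transcribed.
So SovU is not produced.
Quinate is absent, so HolA is inactive.
Citrulline is absent, so OxaX is inactive.
Diaminopimelate is present, so CilU is active.
Required activator OxaX is absent, so *zorH* is not transcribed.
So ZorH is not produced.
With no repressor bound, *fenD* is transcribed.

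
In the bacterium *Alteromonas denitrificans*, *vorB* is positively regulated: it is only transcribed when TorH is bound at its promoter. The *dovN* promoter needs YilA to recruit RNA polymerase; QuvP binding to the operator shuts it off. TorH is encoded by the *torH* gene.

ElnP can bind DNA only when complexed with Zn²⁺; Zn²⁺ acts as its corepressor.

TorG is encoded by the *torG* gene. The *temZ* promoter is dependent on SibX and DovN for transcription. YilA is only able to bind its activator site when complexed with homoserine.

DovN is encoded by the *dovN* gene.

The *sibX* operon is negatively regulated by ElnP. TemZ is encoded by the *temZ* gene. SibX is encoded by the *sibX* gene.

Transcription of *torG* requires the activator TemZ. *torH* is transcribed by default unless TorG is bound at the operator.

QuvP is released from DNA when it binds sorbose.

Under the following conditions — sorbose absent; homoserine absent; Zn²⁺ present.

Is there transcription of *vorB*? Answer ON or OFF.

Zn²⁺ is present, so ElnP is active.
With repressor ElnP bound, *sibX* is not transcribed.
So SibX is not produced.
Homoserine is absent, so YilA is inactive.
Sorbose is absent, so QuvP is active.
With repressor QuvP bound, *dovN* is not transcribed.
So DovN is not produced.
Required activator SibX is absent, so *temZ* is not transcribed.
So TemZ is not produced.
Required activator TemZ is absent, so *torG* is not transcribed.
So TorG is not produced.
With no repressor bound, *torH* is transcribed.
So TorH is produced and active.
No repressor is bound and TorH is active, so *vorB* is transcribed.

ON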